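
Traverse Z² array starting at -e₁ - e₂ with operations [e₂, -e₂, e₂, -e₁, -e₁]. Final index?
(-3, 0)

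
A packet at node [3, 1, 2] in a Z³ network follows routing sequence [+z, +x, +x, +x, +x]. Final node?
(7, 1, 3)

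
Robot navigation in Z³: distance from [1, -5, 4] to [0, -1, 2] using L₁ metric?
7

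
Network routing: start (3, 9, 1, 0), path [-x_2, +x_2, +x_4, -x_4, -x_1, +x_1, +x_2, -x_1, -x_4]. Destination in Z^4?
(2, 10, 1, -1)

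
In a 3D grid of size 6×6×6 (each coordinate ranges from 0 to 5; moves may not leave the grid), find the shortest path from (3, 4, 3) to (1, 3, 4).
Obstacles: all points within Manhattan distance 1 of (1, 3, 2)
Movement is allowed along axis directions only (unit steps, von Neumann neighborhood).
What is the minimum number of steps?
4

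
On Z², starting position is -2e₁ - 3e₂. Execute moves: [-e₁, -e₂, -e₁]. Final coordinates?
(-4, -4)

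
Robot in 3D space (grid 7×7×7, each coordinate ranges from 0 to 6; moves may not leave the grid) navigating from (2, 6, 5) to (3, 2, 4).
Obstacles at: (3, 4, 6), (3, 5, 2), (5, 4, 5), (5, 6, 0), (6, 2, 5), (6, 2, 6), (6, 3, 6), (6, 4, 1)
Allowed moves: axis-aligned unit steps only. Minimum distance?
6
(one shortest path: (2, 6, 5) → (3, 6, 5) → (3, 5, 5) → (3, 4, 5) → (3, 3, 5) → (3, 2, 5) → (3, 2, 4))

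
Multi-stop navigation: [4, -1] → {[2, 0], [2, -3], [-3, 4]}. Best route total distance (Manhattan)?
16
(one optimal route: (4, -1) → (2, -3) → (2, 0) → (-3, 4))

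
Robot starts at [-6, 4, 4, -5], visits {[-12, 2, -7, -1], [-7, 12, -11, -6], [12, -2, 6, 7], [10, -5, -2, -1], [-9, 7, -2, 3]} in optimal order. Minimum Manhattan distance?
122
(one optimal route: (-6, 4, 4, -5) → (-7, 12, -11, -6) → (-12, 2, -7, -1) → (-9, 7, -2, 3) → (10, -5, -2, -1) → (12, -2, 6, 7))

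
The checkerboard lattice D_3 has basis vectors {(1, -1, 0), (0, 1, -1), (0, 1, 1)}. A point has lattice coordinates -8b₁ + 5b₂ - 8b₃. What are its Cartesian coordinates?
(-8, 5, -13)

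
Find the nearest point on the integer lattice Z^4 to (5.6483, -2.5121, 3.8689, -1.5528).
(6, -3, 4, -2)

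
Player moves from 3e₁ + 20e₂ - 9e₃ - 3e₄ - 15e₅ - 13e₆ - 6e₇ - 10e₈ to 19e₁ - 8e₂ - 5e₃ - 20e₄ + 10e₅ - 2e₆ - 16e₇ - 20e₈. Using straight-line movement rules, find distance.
47.8644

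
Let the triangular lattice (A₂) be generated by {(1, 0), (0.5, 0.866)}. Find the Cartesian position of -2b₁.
(-2, 0)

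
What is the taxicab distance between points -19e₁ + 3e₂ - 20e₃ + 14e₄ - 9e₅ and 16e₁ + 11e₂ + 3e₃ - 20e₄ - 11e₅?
102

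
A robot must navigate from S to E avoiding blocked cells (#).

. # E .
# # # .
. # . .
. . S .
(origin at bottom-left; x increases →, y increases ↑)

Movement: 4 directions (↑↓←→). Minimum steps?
5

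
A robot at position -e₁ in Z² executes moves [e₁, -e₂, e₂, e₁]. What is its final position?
(1, 0)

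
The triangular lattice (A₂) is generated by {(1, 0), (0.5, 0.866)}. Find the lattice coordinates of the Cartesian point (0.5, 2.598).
-b₁ + 3b₂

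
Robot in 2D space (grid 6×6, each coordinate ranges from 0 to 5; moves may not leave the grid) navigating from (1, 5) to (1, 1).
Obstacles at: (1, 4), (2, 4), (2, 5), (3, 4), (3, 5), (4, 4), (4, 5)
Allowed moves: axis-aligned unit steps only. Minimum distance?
6
(one shortest path: (1, 5) → (0, 5) → (0, 4) → (0, 3) → (1, 3) → (1, 2) → (1, 1))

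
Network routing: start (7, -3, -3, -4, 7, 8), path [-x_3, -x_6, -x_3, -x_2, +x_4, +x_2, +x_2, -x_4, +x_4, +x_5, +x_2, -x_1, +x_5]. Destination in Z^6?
(6, -1, -5, -3, 9, 7)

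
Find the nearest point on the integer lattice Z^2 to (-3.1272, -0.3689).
(-3, 0)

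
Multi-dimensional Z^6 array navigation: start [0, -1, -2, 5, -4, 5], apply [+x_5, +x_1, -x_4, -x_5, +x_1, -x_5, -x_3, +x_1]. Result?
(3, -1, -3, 4, -5, 5)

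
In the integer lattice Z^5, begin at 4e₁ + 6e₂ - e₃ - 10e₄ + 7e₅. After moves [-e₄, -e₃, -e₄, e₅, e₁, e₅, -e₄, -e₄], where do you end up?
(5, 6, -2, -14, 9)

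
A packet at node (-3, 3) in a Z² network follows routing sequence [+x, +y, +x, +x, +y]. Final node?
(0, 5)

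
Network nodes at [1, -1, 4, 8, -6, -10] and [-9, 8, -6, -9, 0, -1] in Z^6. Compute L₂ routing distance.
26.2107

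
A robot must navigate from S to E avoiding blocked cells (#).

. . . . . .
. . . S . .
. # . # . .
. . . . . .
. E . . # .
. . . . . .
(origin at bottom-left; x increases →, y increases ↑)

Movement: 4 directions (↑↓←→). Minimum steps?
5
(one shortest path: (3, 4) → (2, 4) → (2, 3) → (2, 2) → (1, 2) → (1, 1))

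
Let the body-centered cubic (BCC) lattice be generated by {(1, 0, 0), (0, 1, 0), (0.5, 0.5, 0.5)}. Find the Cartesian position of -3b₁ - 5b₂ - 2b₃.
(-4, -6, -1)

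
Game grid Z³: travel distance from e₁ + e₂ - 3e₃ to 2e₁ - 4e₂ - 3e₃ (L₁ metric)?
6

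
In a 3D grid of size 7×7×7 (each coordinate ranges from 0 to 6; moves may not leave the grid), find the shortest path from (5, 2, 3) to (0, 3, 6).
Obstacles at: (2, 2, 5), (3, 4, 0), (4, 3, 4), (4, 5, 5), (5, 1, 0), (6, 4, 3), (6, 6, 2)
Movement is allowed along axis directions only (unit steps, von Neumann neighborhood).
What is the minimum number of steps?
9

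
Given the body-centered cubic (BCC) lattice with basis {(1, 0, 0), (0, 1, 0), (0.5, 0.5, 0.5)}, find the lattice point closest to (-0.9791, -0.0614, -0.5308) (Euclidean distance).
(-1, 0, -1)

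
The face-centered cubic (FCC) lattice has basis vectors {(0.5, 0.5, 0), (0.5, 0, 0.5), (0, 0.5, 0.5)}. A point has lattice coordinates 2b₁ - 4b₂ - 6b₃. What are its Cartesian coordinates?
(-1, -2, -5)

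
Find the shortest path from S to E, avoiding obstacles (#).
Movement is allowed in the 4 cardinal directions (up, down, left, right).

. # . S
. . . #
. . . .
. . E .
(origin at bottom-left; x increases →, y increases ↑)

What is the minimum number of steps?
4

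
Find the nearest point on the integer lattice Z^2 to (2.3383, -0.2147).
(2, 0)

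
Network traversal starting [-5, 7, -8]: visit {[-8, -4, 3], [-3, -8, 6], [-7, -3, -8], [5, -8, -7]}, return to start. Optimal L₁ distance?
84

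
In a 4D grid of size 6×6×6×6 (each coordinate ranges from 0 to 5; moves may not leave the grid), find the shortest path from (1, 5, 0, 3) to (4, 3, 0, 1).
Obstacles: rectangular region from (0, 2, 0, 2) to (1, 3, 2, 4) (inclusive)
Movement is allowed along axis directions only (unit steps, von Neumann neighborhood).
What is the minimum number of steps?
7
(one shortest path: (1, 5, 0, 3) → (2, 5, 0, 3) → (3, 5, 0, 3) → (4, 5, 0, 3) → (4, 4, 0, 3) → (4, 3, 0, 3) → (4, 3, 0, 2) → (4, 3, 0, 1))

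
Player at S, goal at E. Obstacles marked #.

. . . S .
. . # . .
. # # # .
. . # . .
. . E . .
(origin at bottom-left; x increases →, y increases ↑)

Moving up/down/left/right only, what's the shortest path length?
7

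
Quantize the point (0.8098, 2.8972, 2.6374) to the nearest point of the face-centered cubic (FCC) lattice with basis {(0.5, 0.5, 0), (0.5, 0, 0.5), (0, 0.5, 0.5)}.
(0.5, 3, 2.5)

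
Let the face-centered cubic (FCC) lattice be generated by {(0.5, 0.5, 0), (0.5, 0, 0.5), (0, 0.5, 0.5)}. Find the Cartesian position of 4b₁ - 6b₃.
(2, -1, -3)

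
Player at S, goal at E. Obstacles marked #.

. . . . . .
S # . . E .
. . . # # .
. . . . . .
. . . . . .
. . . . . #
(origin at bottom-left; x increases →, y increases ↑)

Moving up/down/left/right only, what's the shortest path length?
6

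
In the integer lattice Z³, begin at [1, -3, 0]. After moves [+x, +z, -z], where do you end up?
(2, -3, 0)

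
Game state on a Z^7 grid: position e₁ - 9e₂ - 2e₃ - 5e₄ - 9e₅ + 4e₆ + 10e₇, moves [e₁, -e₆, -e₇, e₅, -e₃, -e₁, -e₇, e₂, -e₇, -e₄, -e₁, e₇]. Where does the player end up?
(0, -8, -3, -6, -8, 3, 8)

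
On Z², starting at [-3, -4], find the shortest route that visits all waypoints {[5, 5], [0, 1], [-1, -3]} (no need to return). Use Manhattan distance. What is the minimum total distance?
17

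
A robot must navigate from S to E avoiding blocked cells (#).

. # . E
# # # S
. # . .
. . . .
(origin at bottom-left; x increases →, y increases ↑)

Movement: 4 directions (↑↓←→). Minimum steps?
1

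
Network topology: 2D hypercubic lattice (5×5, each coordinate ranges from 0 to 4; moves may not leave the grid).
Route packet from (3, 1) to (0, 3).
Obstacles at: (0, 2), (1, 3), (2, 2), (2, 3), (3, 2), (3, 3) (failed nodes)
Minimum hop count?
9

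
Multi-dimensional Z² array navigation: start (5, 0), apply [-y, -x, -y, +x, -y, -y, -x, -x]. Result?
(3, -4)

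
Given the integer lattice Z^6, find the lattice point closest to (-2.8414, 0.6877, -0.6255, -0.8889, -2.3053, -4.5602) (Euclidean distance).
(-3, 1, -1, -1, -2, -5)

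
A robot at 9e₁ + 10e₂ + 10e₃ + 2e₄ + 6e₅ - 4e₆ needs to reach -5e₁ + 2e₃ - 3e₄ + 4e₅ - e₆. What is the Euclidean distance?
19.9499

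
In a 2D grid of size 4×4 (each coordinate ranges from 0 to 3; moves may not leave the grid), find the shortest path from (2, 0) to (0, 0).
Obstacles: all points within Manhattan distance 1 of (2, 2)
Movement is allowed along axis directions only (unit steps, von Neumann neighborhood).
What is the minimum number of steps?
2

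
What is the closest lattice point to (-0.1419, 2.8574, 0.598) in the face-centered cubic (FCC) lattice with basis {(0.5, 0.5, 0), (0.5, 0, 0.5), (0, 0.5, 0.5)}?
(0, 2.5, 0.5)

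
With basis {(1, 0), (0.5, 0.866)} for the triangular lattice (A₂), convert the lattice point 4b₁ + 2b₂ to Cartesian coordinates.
(5, 1.732)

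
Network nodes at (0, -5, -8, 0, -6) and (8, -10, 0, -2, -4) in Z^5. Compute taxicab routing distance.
25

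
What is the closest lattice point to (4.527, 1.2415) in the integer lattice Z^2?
(5, 1)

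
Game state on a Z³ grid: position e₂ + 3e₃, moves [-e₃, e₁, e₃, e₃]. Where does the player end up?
(1, 1, 4)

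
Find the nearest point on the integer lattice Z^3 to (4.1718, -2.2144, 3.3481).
(4, -2, 3)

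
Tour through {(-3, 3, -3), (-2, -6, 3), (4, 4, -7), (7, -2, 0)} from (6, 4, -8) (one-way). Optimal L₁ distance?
47
(one optimal route: (6, 4, -8) → (4, 4, -7) → (-3, 3, -3) → (-2, -6, 3) → (7, -2, 0))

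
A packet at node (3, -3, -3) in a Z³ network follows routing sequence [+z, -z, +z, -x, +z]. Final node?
(2, -3, -1)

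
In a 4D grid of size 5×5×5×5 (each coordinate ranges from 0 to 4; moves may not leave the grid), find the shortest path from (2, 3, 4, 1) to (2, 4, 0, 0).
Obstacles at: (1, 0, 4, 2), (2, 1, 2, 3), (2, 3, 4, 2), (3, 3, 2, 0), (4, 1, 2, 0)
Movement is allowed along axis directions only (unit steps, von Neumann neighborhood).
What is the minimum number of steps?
6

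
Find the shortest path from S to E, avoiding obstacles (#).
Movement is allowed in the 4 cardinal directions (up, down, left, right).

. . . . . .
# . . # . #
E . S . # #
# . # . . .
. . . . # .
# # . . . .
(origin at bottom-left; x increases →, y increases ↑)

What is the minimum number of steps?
2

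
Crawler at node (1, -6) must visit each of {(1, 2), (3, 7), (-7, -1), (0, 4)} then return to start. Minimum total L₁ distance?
46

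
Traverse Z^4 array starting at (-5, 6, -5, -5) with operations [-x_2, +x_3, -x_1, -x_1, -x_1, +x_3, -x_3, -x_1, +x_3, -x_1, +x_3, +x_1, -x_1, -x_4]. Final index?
(-10, 5, -2, -6)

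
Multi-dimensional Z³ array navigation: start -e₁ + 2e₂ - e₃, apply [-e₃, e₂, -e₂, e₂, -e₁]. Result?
(-2, 3, -2)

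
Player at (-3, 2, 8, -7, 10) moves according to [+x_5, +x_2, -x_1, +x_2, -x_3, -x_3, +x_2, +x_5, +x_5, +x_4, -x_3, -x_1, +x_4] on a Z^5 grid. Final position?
(-5, 5, 5, -5, 13)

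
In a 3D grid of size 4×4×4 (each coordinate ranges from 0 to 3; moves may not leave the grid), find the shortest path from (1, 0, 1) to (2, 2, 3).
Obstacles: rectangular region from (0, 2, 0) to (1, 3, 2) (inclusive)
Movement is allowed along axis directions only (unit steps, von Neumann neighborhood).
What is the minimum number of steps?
5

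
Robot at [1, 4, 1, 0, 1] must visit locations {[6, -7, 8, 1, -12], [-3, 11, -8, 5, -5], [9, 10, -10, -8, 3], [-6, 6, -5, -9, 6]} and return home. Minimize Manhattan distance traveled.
184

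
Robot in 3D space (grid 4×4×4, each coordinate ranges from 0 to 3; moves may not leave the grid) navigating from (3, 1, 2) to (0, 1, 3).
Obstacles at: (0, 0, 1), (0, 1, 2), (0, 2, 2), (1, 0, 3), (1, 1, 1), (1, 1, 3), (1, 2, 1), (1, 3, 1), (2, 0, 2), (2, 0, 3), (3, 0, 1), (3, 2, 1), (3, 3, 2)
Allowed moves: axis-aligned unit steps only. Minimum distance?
6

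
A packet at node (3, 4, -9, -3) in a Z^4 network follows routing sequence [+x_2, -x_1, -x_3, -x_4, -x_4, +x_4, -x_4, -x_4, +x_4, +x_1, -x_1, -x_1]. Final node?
(1, 5, -10, -5)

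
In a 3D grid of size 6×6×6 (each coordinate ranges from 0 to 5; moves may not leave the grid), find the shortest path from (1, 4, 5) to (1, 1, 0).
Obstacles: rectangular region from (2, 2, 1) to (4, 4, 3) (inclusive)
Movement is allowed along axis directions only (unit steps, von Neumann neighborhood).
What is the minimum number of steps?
8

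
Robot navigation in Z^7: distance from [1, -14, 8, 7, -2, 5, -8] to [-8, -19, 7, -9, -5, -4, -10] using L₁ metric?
45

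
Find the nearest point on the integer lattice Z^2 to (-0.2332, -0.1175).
(0, 0)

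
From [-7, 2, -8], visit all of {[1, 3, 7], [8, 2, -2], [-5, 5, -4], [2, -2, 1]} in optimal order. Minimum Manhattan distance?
52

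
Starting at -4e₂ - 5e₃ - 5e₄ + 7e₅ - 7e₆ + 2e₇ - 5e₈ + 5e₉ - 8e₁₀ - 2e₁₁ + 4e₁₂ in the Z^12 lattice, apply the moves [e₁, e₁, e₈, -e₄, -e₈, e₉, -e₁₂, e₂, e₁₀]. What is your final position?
(2, -3, -5, -6, 7, -7, 2, -5, 6, -7, -2, 3)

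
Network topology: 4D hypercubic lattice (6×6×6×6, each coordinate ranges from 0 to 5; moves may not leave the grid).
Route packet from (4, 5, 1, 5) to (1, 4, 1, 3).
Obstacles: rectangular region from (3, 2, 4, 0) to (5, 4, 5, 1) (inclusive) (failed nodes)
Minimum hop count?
6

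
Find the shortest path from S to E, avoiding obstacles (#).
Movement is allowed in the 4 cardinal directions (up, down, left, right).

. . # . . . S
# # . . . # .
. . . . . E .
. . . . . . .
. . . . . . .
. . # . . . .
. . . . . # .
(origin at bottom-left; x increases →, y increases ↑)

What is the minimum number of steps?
3
(one shortest path: (6, 6) → (6, 5) → (6, 4) → (5, 4))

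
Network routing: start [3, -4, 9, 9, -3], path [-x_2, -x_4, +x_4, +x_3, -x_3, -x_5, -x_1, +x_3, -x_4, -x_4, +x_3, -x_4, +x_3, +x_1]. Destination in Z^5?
(3, -5, 12, 6, -4)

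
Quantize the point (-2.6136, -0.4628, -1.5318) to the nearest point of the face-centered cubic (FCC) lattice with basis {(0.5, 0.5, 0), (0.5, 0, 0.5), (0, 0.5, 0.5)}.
(-3, -0.5, -1.5)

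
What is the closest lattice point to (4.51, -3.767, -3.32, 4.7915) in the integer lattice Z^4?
(5, -4, -3, 5)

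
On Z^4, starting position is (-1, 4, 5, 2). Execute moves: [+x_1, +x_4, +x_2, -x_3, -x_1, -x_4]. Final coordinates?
(-1, 5, 4, 2)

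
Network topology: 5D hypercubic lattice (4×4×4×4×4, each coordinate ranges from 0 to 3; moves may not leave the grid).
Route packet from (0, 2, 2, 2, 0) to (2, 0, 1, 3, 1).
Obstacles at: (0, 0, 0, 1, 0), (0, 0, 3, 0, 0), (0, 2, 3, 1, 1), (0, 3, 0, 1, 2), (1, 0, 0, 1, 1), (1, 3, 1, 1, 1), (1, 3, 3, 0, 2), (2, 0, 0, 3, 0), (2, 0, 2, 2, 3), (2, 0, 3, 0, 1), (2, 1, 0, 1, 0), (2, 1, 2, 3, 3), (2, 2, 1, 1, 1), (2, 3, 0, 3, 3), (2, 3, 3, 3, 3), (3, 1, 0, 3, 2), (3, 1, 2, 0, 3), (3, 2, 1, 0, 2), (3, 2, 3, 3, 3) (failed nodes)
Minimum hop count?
7
(one shortest path: (0, 2, 2, 2, 0) → (1, 2, 2, 2, 0) → (2, 2, 2, 2, 0) → (2, 1, 2, 2, 0) → (2, 0, 2, 2, 0) → (2, 0, 1, 2, 0) → (2, 0, 1, 3, 0) → (2, 0, 1, 3, 1))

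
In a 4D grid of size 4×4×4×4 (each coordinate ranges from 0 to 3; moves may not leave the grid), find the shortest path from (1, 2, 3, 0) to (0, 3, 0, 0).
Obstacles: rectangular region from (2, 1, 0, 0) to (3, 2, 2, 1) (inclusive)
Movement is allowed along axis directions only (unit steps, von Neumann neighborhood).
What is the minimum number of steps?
5
(one shortest path: (1, 2, 3, 0) → (0, 2, 3, 0) → (0, 3, 3, 0) → (0, 3, 2, 0) → (0, 3, 1, 0) → (0, 3, 0, 0))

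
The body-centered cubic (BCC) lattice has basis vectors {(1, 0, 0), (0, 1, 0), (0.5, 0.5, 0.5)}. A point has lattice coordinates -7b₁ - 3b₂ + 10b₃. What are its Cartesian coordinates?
(-2, 2, 5)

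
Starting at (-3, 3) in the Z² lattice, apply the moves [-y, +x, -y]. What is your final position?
(-2, 1)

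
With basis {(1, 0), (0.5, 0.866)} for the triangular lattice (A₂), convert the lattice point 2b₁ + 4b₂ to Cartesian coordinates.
(4, 3.464)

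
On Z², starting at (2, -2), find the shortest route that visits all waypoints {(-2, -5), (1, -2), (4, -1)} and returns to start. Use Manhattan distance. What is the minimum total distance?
20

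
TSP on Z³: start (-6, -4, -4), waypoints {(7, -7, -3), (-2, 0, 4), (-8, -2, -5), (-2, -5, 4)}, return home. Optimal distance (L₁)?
62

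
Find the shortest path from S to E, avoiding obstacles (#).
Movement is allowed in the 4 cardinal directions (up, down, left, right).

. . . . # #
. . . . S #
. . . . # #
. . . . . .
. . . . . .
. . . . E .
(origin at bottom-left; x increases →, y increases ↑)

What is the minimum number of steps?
6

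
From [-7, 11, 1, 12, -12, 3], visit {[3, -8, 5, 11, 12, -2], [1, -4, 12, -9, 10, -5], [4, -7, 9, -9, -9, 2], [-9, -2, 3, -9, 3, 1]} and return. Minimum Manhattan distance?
228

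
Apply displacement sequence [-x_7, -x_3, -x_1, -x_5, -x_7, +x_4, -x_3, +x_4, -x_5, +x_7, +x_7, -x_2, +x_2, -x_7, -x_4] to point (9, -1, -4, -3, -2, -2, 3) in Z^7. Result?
(8, -1, -6, -2, -4, -2, 2)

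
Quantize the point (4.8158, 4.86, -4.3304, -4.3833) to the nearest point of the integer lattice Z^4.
(5, 5, -4, -4)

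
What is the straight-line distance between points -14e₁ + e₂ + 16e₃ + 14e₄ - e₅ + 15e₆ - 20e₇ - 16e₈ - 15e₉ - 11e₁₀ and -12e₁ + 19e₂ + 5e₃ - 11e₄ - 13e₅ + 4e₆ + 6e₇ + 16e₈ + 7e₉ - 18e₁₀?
59.7662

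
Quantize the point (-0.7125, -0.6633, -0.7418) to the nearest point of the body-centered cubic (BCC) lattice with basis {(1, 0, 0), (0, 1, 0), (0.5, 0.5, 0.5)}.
(-0.5, -0.5, -0.5)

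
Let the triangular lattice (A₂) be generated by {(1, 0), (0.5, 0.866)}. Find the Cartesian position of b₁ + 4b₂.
(3, 3.464)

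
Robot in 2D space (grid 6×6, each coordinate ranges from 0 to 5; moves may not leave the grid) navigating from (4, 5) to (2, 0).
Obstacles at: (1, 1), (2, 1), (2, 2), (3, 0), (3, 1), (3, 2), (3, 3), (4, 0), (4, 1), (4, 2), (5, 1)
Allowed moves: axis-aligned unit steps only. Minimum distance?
11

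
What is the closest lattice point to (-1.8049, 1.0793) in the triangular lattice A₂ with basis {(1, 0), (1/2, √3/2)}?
(-1.5, 0.866)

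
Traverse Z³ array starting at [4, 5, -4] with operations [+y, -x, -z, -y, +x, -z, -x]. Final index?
(3, 5, -6)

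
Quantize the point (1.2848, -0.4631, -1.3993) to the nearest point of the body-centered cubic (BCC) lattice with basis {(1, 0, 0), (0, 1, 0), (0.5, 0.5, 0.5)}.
(1.5, -0.5, -1.5)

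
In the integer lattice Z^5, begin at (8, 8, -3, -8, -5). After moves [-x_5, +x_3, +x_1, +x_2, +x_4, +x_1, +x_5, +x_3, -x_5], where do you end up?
(10, 9, -1, -7, -6)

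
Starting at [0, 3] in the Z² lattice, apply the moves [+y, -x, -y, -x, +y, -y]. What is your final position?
(-2, 3)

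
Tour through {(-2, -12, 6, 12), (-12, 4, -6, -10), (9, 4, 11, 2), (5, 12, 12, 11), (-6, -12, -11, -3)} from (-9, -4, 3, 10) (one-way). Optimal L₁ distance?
162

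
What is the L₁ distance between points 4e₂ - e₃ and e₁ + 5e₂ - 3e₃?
4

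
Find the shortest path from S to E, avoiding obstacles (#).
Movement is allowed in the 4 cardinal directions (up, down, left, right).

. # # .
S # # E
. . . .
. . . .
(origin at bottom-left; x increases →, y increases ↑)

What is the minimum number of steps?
5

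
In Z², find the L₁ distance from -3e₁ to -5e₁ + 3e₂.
5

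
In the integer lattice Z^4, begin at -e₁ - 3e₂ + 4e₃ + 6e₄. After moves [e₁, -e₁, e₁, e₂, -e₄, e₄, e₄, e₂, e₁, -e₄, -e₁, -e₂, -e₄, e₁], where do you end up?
(1, -2, 4, 5)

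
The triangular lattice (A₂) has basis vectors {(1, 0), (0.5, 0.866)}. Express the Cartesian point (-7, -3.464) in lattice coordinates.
-5b₁ - 4b₂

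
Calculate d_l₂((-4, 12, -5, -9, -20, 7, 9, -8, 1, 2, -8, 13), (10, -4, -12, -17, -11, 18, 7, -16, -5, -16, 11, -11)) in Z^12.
46.1736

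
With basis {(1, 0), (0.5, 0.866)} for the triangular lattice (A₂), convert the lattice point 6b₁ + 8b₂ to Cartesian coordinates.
(10, 6.928)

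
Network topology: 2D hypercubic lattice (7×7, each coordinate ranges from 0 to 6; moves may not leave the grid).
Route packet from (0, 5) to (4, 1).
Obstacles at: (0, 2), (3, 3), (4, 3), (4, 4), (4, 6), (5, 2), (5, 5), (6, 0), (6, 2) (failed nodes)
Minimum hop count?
8
(one shortest path: (0, 5) → (1, 5) → (2, 5) → (2, 4) → (2, 3) → (2, 2) → (3, 2) → (4, 2) → (4, 1))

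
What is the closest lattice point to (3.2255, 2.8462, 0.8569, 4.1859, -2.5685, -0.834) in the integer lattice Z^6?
(3, 3, 1, 4, -3, -1)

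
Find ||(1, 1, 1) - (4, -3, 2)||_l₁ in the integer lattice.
8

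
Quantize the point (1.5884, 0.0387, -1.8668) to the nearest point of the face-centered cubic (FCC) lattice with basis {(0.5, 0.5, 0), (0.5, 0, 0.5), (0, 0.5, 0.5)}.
(1.5, 0, -1.5)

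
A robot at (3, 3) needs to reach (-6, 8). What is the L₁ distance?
14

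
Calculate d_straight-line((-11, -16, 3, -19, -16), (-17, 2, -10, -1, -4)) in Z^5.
31.5753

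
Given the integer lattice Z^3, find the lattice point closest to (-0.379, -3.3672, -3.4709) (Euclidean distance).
(0, -3, -3)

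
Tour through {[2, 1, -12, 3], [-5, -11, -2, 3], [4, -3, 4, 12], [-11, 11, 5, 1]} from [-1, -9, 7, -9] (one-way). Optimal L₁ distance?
128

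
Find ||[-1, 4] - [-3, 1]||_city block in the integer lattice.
5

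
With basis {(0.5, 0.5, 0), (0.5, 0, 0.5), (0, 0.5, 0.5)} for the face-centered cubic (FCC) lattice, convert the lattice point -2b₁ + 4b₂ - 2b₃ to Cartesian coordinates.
(1, -2, 1)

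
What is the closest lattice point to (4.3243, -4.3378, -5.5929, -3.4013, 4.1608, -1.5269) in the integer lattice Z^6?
(4, -4, -6, -3, 4, -2)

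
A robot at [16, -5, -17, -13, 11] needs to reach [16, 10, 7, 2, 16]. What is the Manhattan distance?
59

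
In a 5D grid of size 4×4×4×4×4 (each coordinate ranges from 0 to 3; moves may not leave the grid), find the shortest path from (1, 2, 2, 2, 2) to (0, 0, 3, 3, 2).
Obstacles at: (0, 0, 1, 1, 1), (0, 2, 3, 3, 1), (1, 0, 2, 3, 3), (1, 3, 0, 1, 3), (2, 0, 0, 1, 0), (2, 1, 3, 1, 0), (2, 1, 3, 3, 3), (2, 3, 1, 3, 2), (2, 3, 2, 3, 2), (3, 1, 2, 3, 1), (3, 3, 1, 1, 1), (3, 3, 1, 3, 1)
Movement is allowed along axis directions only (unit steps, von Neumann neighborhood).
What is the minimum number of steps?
5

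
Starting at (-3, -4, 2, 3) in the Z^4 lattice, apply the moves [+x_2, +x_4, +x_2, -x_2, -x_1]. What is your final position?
(-4, -3, 2, 4)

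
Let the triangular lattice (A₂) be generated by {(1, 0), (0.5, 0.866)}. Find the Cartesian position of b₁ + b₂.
(1.5, 0.866)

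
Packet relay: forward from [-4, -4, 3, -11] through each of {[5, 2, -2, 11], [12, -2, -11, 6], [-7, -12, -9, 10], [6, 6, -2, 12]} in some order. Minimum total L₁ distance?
110
(one optimal route: (-4, -4, 3, -11) → (-7, -12, -9, 10) → (12, -2, -11, 6) → (5, 2, -2, 11) → (6, 6, -2, 12))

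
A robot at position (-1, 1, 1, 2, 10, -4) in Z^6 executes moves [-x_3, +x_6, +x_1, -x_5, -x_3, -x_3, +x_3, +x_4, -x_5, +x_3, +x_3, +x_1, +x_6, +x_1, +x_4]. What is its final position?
(2, 1, 1, 4, 8, -2)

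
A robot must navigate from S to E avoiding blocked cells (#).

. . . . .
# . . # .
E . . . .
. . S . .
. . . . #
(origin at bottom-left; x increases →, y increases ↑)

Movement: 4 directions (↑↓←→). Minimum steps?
3
(one shortest path: (2, 1) → (1, 1) → (0, 1) → (0, 2))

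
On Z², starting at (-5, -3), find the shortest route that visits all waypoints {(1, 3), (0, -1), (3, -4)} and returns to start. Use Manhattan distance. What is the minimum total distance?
30
(one optimal route: (-5, -3) → (0, -1) → (1, 3) → (3, -4) → (-5, -3))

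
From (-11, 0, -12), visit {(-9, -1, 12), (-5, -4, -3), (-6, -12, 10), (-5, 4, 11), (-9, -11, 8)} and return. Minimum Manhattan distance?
102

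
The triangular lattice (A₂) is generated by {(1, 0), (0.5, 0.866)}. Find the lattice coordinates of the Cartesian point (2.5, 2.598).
b₁ + 3b₂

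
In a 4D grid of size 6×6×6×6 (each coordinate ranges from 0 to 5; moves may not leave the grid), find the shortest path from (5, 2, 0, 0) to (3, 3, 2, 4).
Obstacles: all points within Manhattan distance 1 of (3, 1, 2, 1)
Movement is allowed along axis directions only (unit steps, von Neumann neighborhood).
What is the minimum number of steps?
9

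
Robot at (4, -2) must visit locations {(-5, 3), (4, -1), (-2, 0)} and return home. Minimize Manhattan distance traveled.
28
(one optimal route: (4, -2) → (-5, 3) → (-2, 0) → (4, -1) → (4, -2))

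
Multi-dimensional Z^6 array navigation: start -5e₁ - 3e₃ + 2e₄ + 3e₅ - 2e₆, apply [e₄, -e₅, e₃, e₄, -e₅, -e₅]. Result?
(-5, 0, -2, 4, 0, -2)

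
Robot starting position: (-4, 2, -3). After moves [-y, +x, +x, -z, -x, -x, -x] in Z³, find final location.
(-5, 1, -4)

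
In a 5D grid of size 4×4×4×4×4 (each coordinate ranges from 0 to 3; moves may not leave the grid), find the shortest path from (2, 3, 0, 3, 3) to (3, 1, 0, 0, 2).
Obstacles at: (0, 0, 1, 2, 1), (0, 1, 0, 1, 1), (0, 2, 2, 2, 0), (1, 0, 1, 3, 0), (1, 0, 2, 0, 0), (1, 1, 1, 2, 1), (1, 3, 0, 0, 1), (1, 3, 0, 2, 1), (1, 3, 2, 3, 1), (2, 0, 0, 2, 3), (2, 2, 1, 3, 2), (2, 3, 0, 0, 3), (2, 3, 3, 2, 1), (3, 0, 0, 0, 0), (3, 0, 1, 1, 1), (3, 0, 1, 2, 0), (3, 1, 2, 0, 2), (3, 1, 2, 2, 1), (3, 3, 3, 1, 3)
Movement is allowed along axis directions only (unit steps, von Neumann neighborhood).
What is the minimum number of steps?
7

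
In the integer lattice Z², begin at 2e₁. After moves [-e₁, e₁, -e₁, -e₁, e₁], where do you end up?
(1, 0)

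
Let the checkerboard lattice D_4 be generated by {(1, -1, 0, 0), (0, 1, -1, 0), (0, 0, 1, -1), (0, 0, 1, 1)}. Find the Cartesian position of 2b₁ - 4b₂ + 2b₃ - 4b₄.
(2, -6, 2, -6)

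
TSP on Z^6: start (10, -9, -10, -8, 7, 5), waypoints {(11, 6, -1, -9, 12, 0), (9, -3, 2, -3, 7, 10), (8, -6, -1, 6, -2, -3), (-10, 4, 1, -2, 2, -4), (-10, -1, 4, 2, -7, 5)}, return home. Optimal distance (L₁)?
224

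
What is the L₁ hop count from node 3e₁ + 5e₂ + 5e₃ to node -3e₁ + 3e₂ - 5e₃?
18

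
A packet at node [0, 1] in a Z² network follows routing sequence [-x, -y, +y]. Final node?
(-1, 1)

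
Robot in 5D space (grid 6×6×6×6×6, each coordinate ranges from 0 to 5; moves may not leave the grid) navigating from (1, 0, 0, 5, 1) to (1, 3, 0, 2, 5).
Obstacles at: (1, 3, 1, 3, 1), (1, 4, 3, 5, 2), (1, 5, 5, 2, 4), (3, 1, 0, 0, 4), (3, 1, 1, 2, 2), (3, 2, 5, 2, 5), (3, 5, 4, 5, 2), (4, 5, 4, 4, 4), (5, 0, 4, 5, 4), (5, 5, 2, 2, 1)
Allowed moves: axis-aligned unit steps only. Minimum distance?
10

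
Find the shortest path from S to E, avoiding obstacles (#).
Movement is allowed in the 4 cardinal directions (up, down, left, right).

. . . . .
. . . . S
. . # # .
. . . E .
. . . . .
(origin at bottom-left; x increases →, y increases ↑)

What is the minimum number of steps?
3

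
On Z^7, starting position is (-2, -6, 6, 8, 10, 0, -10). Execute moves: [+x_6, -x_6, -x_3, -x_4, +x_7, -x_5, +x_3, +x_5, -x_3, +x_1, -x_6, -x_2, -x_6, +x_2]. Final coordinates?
(-1, -6, 5, 7, 10, -2, -9)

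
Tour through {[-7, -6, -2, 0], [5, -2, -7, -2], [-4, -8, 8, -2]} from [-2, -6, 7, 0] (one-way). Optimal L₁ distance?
47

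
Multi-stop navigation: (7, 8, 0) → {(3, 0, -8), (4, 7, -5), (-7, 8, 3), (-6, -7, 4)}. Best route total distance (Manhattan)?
65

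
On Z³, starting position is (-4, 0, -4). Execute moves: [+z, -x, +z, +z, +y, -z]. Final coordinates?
(-5, 1, -2)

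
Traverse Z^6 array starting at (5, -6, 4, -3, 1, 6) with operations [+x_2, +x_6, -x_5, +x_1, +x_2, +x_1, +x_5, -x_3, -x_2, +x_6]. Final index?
(7, -5, 3, -3, 1, 8)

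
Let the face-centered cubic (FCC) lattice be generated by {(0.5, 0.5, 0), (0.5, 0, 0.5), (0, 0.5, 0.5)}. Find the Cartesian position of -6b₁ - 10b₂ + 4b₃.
(-8, -1, -3)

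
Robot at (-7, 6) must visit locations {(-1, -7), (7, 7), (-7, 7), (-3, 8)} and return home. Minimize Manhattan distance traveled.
58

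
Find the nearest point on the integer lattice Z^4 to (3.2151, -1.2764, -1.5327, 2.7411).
(3, -1, -2, 3)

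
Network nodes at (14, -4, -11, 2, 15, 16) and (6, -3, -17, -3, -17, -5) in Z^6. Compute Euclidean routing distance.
39.8873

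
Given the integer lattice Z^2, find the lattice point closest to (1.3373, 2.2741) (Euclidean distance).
(1, 2)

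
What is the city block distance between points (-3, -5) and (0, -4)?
4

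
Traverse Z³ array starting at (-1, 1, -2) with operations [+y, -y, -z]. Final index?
(-1, 1, -3)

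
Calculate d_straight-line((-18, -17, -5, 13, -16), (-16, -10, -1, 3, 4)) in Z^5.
23.8537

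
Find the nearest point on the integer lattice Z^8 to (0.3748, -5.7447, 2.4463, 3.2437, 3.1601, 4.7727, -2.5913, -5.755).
(0, -6, 2, 3, 3, 5, -3, -6)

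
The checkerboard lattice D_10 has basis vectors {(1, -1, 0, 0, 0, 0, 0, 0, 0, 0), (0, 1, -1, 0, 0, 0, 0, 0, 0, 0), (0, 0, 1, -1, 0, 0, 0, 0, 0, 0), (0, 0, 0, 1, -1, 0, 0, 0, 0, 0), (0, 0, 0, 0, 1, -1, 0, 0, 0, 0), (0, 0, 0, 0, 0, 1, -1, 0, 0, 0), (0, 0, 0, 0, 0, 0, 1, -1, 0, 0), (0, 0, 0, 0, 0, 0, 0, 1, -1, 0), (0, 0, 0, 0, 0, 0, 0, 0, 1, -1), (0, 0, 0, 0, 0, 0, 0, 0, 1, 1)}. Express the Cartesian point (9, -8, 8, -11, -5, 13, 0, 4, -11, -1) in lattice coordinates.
9b₁ + b₂ + 9b₃ - 2b₄ - 7b₅ + 6b₆ + 6b₇ + 10b₈ - b₁₀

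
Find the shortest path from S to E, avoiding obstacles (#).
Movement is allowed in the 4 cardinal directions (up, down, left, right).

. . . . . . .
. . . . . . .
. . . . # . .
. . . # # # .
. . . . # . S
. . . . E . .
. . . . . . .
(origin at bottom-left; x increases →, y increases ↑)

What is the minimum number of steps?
3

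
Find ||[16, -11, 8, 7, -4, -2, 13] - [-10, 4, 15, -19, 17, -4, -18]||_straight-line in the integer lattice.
55.0636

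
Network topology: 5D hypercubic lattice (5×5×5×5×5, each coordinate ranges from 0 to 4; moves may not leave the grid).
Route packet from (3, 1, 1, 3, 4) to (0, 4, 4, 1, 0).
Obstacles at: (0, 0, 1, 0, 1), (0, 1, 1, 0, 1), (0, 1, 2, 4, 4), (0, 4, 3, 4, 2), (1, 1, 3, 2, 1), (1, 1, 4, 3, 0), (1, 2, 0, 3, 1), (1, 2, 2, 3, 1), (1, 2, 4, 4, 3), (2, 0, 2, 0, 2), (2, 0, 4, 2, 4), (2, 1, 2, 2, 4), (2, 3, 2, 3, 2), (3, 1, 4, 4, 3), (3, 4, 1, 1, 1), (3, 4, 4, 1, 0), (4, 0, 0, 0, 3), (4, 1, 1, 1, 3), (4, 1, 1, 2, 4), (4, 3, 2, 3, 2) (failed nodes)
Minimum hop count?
15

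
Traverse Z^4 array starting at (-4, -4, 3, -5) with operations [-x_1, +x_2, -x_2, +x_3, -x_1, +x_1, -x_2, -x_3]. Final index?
(-5, -5, 3, -5)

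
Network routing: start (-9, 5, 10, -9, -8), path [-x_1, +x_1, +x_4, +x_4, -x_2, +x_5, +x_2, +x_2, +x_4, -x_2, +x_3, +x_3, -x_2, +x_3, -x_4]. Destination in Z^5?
(-9, 4, 13, -7, -7)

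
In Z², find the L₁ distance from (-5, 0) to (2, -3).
10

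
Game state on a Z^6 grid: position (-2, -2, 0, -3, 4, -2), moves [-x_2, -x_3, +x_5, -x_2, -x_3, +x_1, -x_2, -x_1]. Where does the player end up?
(-2, -5, -2, -3, 5, -2)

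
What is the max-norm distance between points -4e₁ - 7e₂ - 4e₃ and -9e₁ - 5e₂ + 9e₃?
13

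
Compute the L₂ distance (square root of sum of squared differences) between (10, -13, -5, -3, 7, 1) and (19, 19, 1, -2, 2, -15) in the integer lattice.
37.7227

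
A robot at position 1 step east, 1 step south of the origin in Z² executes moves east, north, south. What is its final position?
(2, -1)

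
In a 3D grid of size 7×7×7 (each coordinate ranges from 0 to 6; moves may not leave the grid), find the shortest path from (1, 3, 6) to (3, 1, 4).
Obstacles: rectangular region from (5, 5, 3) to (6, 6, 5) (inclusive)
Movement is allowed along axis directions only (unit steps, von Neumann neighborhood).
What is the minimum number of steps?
6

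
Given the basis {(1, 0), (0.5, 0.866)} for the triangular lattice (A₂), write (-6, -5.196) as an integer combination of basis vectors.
-3b₁ - 6b₂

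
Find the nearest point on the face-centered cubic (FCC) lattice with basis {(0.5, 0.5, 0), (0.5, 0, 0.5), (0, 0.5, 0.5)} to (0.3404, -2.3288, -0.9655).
(0.5, -2.5, -1)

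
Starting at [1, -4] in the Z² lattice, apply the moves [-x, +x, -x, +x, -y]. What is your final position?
(1, -5)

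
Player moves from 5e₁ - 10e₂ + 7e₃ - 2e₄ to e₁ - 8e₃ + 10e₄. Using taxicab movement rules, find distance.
41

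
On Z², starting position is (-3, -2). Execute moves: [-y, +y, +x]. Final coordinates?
(-2, -2)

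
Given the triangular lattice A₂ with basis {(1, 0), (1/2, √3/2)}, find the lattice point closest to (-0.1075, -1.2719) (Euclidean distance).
(0, -1.732)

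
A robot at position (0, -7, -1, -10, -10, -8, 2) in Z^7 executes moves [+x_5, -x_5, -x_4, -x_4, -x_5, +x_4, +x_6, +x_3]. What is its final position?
(0, -7, 0, -11, -11, -7, 2)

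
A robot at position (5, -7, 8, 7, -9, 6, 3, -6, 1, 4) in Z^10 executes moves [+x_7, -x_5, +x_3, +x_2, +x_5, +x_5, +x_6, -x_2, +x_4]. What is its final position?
(5, -7, 9, 8, -8, 7, 4, -6, 1, 4)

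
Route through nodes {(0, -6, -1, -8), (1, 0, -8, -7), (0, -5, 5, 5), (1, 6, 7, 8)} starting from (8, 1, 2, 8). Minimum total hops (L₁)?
69
(one optimal route: (8, 1, 2, 8) → (1, 6, 7, 8) → (0, -5, 5, 5) → (0, -6, -1, -8) → (1, 0, -8, -7))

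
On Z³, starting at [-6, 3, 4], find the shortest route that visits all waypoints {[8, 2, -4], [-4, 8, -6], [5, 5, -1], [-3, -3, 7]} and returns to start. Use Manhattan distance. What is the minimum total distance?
82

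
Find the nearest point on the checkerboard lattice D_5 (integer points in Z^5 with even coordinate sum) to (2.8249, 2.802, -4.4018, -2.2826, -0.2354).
(3, 3, -4, -2, 0)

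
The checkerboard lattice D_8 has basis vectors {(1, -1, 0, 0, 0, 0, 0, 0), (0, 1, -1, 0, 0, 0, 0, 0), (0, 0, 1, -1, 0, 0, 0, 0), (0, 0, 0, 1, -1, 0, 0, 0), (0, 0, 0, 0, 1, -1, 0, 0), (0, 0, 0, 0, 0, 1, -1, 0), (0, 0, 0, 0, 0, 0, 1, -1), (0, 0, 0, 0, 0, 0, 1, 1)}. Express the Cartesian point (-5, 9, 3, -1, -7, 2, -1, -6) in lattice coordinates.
-5b₁ + 4b₂ + 7b₃ + 6b₄ - b₅ + b₆ + 3b₇ - 3b₈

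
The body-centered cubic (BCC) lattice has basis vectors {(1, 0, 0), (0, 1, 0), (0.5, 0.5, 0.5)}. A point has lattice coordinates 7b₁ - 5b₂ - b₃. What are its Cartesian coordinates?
(6.5, -5.5, -0.5)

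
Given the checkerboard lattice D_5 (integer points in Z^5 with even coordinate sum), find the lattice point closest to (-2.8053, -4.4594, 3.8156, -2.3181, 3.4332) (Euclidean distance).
(-3, -4, 4, -2, 3)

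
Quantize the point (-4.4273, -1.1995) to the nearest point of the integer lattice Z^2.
(-4, -1)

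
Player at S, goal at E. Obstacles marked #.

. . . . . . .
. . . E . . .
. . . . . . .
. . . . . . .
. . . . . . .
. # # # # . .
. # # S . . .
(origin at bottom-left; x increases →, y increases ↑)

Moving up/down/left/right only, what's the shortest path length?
9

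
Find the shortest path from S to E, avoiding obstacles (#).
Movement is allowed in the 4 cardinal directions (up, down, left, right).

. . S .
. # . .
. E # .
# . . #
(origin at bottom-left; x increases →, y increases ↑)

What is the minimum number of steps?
5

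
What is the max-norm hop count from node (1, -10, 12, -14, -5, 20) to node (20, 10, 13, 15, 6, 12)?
29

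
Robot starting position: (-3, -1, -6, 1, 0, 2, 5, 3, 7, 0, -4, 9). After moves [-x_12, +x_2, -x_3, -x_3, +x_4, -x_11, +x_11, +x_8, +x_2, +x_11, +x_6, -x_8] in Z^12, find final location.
(-3, 1, -8, 2, 0, 3, 5, 3, 7, 0, -3, 8)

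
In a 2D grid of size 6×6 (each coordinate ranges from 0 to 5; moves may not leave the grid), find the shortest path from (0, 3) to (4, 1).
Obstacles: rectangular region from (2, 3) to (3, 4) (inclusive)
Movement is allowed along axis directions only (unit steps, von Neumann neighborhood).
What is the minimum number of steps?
6
(one shortest path: (0, 3) → (1, 3) → (1, 2) → (2, 2) → (3, 2) → (4, 2) → (4, 1))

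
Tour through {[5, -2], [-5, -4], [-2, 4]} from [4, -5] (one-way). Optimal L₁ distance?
27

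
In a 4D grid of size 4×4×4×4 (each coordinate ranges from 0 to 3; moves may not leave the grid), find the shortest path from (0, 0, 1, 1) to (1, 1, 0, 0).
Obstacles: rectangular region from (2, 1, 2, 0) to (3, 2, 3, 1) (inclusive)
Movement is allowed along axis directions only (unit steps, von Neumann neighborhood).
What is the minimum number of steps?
4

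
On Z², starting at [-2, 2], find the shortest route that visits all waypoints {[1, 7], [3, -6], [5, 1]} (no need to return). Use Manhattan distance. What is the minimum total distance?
27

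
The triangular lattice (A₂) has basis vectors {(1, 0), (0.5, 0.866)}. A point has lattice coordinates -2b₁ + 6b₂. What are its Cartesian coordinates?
(1, 5.196)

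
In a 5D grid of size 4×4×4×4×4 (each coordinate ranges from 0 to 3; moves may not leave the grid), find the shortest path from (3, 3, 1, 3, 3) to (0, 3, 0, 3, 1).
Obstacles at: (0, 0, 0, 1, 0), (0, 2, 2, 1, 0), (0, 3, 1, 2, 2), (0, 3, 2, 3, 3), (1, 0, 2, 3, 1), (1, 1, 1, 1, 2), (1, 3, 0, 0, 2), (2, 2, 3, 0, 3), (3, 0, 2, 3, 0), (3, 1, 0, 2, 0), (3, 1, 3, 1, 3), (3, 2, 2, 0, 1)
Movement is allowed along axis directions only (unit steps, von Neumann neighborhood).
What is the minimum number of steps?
6
(one shortest path: (3, 3, 1, 3, 3) → (2, 3, 1, 3, 3) → (1, 3, 1, 3, 3) → (0, 3, 1, 3, 3) → (0, 3, 0, 3, 3) → (0, 3, 0, 3, 2) → (0, 3, 0, 3, 1))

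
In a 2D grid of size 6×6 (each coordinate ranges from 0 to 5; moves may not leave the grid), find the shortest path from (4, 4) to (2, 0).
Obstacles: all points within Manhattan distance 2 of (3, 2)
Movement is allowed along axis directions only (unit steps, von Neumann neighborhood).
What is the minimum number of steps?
12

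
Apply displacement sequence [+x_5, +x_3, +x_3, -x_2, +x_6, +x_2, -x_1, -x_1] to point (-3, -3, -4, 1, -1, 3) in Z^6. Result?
(-5, -3, -2, 1, 0, 4)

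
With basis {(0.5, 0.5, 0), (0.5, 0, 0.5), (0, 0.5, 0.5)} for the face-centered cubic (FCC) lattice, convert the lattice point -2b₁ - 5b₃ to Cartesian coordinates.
(-1, -3.5, -2.5)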